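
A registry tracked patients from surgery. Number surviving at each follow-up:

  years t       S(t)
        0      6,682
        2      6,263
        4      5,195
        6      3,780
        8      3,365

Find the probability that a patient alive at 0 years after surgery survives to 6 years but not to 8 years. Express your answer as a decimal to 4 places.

This is the probability of reaching 6 but not 8, conditional on being alive at 0: (S(6) − S(8)) / S(0).
= (3,780 − 3,365) / 6,682 = 415 / 6,682 = 0.062107.

0.0621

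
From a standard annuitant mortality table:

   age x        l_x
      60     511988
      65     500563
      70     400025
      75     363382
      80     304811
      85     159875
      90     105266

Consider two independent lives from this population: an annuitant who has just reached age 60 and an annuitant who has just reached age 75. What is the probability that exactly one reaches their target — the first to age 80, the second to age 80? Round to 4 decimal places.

0.4354

p₁ = l_80/l_60 = 304811/511988 = 0.595348; p₂ = l_80/l_75 = 304811/363382 = 0.838817.
P(exactly one) = p₁(1−p₂) + (1−p₁)p₂ = 0.095960 + 0.339429 = 0.435389.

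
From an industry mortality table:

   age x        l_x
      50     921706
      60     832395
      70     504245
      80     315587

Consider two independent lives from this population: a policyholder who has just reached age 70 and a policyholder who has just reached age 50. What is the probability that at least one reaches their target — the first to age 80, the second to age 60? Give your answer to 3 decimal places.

p₁ = l_80/l_70 = 315587/504245 = 0.625860; p₂ = l_60/l_50 = 832395/921706 = 0.903103.
P(at least one) = 1 − (1−p₁)(1−p₂) = 1 − 0.374140 × 0.096897 = 0.963747.

0.964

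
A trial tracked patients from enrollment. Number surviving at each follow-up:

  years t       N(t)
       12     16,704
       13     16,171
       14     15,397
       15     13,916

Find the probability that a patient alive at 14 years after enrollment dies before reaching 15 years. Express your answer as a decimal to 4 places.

0.0962

P(die before 15 | alive at 14) = 1 − N(15)/N(14) = 1 − 13,916/15,397 = (1,481)/15,397 = 0.096188.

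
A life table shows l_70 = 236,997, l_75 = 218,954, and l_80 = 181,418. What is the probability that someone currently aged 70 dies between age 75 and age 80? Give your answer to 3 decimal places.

0.158

We want 5|5q70 = (l_75 − l_80)/l_70.
This is the probability of reaching 75 but not 80, conditional on being alive at 70: (l_75 − l_80) / l_70.
= (218,954 − 181,418) / 236,997 = 37,536 / 236,997 = 0.158382.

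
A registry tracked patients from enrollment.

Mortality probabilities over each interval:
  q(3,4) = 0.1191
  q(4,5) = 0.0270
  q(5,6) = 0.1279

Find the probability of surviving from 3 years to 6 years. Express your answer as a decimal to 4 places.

Survival from 3 to 6 is the product of surviving each interval: (1 − 0.1191) × (1 − 0.0270) × (1 − 0.1279).
= 0.8809 × 0.9730 × 0.8721 = 0.747491.

0.7475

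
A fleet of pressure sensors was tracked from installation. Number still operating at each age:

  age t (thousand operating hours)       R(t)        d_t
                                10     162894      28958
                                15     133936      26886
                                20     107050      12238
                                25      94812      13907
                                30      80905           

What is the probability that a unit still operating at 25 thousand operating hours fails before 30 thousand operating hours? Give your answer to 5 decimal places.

0.14668

P(fail before 30 | operational at 25) = 1 − R(30)/R(25) = 1 − 80905/94812 = (13907)/94812 = 0.146680.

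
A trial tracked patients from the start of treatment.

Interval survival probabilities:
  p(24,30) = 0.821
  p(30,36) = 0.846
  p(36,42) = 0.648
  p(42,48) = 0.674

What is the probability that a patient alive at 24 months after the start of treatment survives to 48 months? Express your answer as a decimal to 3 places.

0.303

Chaining the interval survival probabilities: 0.821 × 0.846 × 0.648 × 0.674.
= 0.303353.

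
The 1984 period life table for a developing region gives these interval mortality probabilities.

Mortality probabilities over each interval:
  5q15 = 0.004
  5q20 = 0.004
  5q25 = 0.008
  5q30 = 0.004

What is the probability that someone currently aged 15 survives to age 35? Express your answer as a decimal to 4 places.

0.9801

Survival from 15 to 35 is the product of surviving each interval: (1 − 0.004) × (1 − 0.004) × (1 − 0.008) × (1 − 0.004).
= 0.996 × 0.996 × 0.992 × 0.996 = 0.980144.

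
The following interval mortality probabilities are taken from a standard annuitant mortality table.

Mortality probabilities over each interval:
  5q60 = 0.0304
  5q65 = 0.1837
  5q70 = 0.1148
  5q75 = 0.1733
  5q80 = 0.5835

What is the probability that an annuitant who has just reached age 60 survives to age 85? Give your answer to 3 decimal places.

25p60 = (1 − 0.0304) × (1 − 0.1837) × (1 − 0.1148) × (1 − 0.1733) × (1 − 0.5835).
= 0.9696 × 0.8163 × 0.8852 × 0.8267 × 0.4165 = 0.241239.

0.241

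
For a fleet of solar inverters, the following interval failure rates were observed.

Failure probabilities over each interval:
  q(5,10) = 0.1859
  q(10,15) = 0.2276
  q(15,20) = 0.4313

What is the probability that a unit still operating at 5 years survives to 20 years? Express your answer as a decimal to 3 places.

0.358

The overall survival probability is (1 − 0.1859) × (1 − 0.2276) × (1 − 0.4313).
= 0.8141 × 0.7724 × 0.5687 = 0.357605.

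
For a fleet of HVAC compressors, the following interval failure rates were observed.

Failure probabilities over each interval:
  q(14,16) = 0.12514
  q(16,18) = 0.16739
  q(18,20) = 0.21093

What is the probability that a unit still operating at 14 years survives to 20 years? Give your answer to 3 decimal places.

0.575

The overall survival probability is (1 − 0.12514) × (1 − 0.16739) × (1 − 0.21093).
= 0.87486 × 0.83261 × 0.78907 = 0.574772.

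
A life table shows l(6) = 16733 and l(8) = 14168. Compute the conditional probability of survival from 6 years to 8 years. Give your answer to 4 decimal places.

The conditional survival probability is l(8)/l(6) = 14168/16733 = 0.846710.

0.8467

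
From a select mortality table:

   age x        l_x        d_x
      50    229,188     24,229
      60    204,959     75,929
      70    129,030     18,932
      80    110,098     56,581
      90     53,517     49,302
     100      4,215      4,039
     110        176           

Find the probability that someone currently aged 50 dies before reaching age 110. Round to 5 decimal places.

P(die before 110 | alive at 50) = 1 − l_110/l_50 = 1 − 176/229,188 = (229,012)/229,188 = 0.999232.

0.99923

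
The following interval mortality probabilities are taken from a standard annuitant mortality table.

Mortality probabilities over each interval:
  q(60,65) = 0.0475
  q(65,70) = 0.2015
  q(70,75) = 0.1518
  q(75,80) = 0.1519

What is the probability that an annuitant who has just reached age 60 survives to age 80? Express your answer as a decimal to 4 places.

0.5471

Chaining the interval survival probabilities: (1 − 0.0475) × (1 − 0.2015) × (1 − 0.1518) × (1 − 0.1519).
= 0.9525 × 0.7985 × 0.8482 × 0.8481 = 0.547123.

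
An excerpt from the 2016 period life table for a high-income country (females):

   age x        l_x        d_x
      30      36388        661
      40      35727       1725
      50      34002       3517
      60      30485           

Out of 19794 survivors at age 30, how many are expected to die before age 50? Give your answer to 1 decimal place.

1297.9

The relevant probability is 1 − 34002/36388 = 0.065571.
Expected number = 19794 × 0.065571 = 1297.9.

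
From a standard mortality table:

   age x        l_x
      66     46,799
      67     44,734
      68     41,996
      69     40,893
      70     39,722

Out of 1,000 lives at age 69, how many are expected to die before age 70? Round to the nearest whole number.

The relevant probability is 1 − 39,722/40,893 = 0.028636.
Expected number = 1,000 × 0.028636 = 29.

29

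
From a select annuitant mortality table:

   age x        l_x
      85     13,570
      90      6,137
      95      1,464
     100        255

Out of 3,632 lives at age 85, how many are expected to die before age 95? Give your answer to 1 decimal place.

3240.2

The relevant probability is 1 − 1,464/13,570 = 0.892115.
Expected number = 3,632 × 0.892115 = 3240.2.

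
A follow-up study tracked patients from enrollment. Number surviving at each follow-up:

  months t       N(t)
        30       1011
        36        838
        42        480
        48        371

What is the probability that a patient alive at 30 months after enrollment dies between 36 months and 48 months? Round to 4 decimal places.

This is the probability of reaching 36 but not 48, conditional on being alive at 30: (N(36) − N(48)) / N(30).
= (838 − 371) / 1011 = 467 / 1011 = 0.461919.

0.4619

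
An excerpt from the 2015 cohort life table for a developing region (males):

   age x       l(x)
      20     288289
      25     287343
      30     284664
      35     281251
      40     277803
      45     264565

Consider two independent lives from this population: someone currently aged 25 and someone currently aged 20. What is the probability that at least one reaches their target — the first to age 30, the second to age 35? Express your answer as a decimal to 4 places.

0.9998

p₁ = l(30)/l(25) = 284664/287343 = 0.990677; p₂ = l(35)/l(20) = 281251/288289 = 0.975587.
P(at least one) = 1 − (1−p₁)(1−p₂) = 1 − 0.009323 × 0.024413 = 0.999772.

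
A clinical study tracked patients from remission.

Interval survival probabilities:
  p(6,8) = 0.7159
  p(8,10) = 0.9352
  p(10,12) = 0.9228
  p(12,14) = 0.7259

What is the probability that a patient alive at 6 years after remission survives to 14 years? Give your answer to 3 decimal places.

The overall survival probability is 0.7159 × 0.9352 × 0.9228 × 0.7259.
= 0.448478.

0.448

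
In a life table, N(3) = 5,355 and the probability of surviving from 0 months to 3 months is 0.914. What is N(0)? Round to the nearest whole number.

5859

N(0) = N(3) / p = 5,355 / 0.914 = 5859.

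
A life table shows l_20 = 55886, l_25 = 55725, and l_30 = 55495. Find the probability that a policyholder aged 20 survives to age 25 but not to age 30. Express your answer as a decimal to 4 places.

0.0041

We want 5|5q20 = (l_25 − l_30)/l_20.
This is the probability of reaching 25 but not 30, conditional on being alive at 20: (l_25 − l_30) / l_20.
= (55725 − 55495) / 55886 = 230 / 55886 = 0.004116.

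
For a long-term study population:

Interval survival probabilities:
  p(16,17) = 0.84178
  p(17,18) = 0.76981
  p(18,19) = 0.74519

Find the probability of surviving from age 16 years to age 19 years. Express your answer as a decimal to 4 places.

The overall survival probability is 0.84178 × 0.76981 × 0.74519.
= 0.482891.

0.4829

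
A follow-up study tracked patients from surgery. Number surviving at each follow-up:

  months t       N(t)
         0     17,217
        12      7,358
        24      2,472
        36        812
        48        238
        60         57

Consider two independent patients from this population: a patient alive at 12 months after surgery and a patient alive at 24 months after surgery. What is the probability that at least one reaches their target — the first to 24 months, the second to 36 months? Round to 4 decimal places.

p₁ = N(24)/N(12) = 2,472/7,358 = 0.335961; p₂ = N(36)/N(24) = 812/2,472 = 0.328479.
P(at least one) = 1 − (1−p₁)(1−p₂) = 1 − 0.664039 × 0.671521 = 0.554084.

0.5541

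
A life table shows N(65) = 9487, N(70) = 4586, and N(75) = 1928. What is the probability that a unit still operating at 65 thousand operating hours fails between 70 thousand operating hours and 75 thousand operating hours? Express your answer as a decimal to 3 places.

0.280

This is the probability of reaching 70 but not 75, conditional on being operational at 65: (N(70) − N(75)) / N(65).
= (4586 − 1928) / 9487 = 2658 / 9487 = 0.280173.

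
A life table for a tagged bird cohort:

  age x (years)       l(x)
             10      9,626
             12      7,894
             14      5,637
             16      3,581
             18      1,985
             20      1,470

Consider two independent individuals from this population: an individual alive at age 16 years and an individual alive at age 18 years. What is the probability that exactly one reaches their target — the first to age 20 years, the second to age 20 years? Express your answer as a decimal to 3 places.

p₁ = l(20)/l(16) = 1,470/3,581 = 0.410500; p₂ = l(20)/l(18) = 1,470/1,985 = 0.740554.
P(exactly one) = p₁(1−p₂) + (1−p₁)p₂ = 0.106503 + 0.436557 = 0.543059.

0.543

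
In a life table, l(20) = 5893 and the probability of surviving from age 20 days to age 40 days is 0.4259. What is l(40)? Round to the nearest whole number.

l(40) = l(20) × p = 5893 × 0.4259 = 2510.

2510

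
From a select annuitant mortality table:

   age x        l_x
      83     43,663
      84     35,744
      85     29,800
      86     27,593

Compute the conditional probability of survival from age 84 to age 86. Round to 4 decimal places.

0.7720

The conditional survival probability is l_86/l_84 = 27,593/35,744 = 0.771962.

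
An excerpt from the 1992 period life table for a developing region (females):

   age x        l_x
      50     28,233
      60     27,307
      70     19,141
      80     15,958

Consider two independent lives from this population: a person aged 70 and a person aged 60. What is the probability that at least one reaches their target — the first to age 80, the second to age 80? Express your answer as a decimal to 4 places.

0.9309

p₁ = l_80/l_70 = 15,958/19,141 = 0.833708; p₂ = l_80/l_60 = 15,958/27,307 = 0.584392.
P(at least one) = 1 − (1−p₁)(1−p₂) = 1 − 0.166292 × 0.415608 = 0.930888.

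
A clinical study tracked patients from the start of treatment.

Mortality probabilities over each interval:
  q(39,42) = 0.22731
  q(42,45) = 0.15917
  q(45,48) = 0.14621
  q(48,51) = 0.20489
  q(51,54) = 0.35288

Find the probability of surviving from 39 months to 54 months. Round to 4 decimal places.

0.2854

P(survive 39→54) = (1 − 0.22731) × (1 − 0.15917) × (1 − 0.14621) × (1 − 0.20489) × (1 − 0.35288).
= 0.77269 × 0.84083 × 0.85379 × 0.79511 × 0.64712 = 0.285415.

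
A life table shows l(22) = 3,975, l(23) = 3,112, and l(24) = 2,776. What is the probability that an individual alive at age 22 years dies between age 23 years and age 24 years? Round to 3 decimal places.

This is the probability of reaching 23 but not 24, conditional on being alive at 22: (l(23) − l(24)) / l(22).
= (3,112 − 2,776) / 3,975 = 336 / 3,975 = 0.084528.

0.085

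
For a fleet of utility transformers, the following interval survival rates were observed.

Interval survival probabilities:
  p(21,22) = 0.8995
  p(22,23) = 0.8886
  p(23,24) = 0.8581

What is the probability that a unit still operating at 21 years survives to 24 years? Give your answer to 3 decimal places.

0.686

P(survive 21→24) = 0.8995 × 0.8886 × 0.8581.
= 0.685876.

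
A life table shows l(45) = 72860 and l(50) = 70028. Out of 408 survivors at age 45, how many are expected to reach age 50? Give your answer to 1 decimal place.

392.1

The relevant probability is 70028/72860 = 0.961131.
Expected number = 408 × 0.961131 = 392.1.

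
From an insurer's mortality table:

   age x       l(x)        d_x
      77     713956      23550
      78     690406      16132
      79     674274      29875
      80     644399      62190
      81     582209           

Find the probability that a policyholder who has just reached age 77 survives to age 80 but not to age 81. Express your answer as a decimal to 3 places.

This is the probability of reaching 80 but not 81, conditional on being alive at 77: (l(80) − l(81)) / l(77).
= (644399 − 582209) / 713956 = 62190 / 713956 = 0.087106.

0.087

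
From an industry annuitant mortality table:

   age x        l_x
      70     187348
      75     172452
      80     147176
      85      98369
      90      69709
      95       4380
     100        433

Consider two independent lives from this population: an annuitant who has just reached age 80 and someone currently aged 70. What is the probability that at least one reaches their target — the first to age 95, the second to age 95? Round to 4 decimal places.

p₁ = l_95/l_80 = 4380/147176 = 0.029760; p₂ = l_95/l_70 = 4380/187348 = 0.023379.
P(at least one) = 1 − (1−p₁)(1−p₂) = 1 − 0.970240 × 0.976621 = 0.052443.

0.0524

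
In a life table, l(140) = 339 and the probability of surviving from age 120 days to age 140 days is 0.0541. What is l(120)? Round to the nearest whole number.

l(120) = l(140) / p = 339 / 0.0541 = 6266.

6266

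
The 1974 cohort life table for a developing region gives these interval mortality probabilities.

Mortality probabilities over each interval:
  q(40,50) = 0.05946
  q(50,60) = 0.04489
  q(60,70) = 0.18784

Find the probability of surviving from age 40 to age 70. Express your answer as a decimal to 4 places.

0.7296

P(survive 40→70) = (1 − 0.05946) × (1 − 0.04489) × (1 − 0.18784).
= 0.94054 × 0.95511 × 0.81216 = 0.729579.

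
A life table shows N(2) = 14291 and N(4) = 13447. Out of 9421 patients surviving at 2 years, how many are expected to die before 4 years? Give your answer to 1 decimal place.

556.4

The relevant probability is 1 − 13447/14291 = 0.059058.
Expected number = 9421 × 0.059058 = 556.4.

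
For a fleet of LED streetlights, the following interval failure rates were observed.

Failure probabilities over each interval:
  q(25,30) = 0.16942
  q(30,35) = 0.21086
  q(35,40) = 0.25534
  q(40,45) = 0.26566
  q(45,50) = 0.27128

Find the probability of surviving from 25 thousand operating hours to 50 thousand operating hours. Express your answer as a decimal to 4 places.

The overall survival probability is (1 − 0.16942) × (1 − 0.21086) × (1 − 0.25534) × (1 − 0.26566) × (1 − 0.27128).
= 0.83058 × 0.78914 × 0.74466 × 0.73434 × 0.72872 = 0.261187.

0.2612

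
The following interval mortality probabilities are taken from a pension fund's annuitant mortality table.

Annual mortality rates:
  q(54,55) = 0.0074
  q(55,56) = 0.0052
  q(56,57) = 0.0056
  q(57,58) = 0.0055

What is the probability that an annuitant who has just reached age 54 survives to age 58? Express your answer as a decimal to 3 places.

0.977

Survival from 54 to 58 is the product of surviving each interval: (1 − 0.0074) × (1 − 0.0052) × (1 − 0.0056) × (1 − 0.0055).
= 0.9926 × 0.9948 × 0.9944 × 0.9945 = 0.976508.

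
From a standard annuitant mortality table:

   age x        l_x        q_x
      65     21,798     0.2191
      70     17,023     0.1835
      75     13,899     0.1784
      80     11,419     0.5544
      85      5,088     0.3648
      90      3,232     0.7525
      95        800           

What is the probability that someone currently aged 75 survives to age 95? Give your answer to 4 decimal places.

We want 20p75 = l_95/l_75.
The conditional survival probability is l_95/l_75 = 800/13,899 = 0.057558.

0.0576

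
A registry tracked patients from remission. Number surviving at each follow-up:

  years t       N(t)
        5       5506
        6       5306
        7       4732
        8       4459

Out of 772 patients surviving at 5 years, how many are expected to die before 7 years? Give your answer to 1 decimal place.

The relevant probability is 1 − 4732/5506 = 0.140574.
Expected number = 772 × 0.140574 = 108.5.

108.5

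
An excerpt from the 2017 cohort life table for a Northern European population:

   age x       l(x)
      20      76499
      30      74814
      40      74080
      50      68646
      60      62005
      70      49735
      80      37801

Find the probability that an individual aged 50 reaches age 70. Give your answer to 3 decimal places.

0.725

The conditional survival probability is l(70)/l(50) = 49735/68646 = 0.724514.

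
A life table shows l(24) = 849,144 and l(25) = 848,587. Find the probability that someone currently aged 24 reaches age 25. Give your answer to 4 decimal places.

0.9993

The conditional survival probability is l(25)/l(24) = 848,587/849,144 = 0.999344.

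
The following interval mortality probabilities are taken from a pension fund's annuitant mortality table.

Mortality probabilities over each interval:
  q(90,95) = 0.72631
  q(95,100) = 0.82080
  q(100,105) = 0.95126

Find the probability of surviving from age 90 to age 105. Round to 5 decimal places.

Chaining the interval survival probabilities: (1 − 0.72631) × (1 − 0.82080) × (1 − 0.95126).
= 0.27369 × 0.17920 × 0.04874 = 0.002390.

0.00239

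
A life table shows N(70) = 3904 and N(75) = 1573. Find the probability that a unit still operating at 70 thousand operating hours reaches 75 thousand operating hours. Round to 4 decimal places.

0.4029

The conditional survival probability is N(75)/N(70) = 1573/3904 = 0.402920.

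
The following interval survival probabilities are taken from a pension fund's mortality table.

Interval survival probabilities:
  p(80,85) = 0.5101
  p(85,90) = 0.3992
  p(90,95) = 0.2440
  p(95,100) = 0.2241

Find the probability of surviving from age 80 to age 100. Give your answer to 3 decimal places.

P(survive 80→100) = 0.5101 × 0.3992 × 0.2440 × 0.2241.
= 0.011135.

0.011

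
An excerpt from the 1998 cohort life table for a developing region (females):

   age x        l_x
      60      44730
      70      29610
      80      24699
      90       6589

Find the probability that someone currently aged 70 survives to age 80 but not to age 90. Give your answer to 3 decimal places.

0.612

This is the probability of reaching 80 but not 90, conditional on being alive at 70: (l_80 − l_90) / l_70.
= (24699 − 6589) / 29610 = 18110 / 29610 = 0.611618.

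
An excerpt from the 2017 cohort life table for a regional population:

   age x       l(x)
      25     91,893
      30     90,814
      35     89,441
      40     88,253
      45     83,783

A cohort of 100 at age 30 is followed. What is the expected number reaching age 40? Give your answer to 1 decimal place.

The relevant probability is 88,253/90,814 = 0.971800.
Expected number = 100 × 0.971800 = 97.2.

97.2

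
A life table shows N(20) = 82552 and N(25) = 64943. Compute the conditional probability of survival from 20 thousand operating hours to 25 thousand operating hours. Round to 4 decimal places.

The conditional survival probability is N(25)/N(20) = 64943/82552 = 0.786692.

0.7867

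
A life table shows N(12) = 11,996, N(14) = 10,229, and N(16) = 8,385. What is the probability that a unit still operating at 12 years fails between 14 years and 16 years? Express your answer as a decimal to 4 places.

This is the probability of reaching 14 but not 16, conditional on being operational at 12: (N(14) − N(16)) / N(12).
= (10,229 − 8,385) / 11,996 = 1,844 / 11,996 = 0.153718.

0.1537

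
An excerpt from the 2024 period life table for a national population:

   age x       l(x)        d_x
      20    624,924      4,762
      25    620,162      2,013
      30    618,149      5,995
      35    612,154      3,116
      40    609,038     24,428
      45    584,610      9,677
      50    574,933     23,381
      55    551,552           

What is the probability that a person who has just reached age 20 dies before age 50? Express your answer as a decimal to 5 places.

P(die before 50 | alive at 20) = 1 − l(50)/l(20) = 1 − 574,933/624,924 = (49,991)/624,924 = 0.079995.

0.08000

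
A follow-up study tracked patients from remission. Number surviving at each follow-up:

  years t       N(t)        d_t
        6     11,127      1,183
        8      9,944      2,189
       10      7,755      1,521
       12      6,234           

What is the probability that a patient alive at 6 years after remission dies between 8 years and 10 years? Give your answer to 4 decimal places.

0.1967

This is the probability of reaching 8 but not 10, conditional on being alive at 6: (N(8) − N(10)) / N(6).
= (9,944 − 7,755) / 11,127 = 2,189 / 11,127 = 0.196729.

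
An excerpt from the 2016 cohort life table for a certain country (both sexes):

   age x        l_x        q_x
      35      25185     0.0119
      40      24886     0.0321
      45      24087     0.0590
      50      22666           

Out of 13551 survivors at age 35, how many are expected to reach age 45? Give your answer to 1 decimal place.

12960.2

The relevant probability is 24087/25185 = 0.956403.
Expected number = 13551 × 0.956403 = 12960.2.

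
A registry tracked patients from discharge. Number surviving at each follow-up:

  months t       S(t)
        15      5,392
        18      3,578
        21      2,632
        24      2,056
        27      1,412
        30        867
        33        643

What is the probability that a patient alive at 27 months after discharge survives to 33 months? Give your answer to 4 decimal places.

0.4554

The conditional survival probability is S(33)/S(27) = 643/1,412 = 0.455382.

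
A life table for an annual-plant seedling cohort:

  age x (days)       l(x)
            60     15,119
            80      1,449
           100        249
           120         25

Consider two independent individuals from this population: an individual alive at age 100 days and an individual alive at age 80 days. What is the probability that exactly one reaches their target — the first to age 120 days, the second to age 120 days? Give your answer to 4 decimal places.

0.1142

p₁ = l(120)/l(100) = 25/249 = 0.100402; p₂ = l(120)/l(80) = 25/1,449 = 0.017253.
P(exactly one) = p₁(1−p₂) + (1−p₁)p₂ = 0.098670 + 0.015521 = 0.114191.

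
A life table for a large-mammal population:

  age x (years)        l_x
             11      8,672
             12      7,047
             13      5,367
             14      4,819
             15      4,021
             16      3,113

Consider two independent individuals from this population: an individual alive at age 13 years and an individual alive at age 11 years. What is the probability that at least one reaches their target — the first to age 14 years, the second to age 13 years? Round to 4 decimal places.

p₁ = l_14/l_13 = 4,819/5,367 = 0.897895; p₂ = l_13/l_11 = 5,367/8,672 = 0.618888.
P(at least one) = 1 − (1−p₁)(1−p₂) = 1 − 0.102105 × 0.381112 = 0.961087.

0.9611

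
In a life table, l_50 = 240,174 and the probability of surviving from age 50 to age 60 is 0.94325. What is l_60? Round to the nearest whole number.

l_60 = l_50 × p = 240,174 × 0.94325 = 226544.

226544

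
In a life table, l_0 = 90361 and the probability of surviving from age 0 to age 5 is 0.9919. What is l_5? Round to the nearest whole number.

l_5 = l_0 × p = 90361 × 0.9919 = 89629.

89629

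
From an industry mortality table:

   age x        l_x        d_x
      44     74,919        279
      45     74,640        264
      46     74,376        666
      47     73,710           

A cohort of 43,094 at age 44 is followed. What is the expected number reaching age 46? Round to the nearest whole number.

The relevant probability is 74,376/74,919 = 0.992752.
Expected number = 43,094 × 0.992752 = 42782.

42782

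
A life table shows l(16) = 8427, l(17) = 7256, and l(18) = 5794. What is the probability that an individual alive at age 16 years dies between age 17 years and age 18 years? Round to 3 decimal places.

This is the probability of reaching 17 but not 18, conditional on being alive at 16: (l(17) − l(18)) / l(16).
= (7256 − 5794) / 8427 = 1462 / 8427 = 0.173490.

0.173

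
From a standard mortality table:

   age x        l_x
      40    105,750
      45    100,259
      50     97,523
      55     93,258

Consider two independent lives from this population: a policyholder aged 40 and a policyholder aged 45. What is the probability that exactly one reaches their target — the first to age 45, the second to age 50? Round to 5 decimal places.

p₁ = l_45/l_40 = 100,259/105,750 = 0.948076; p₂ = l_50/l_45 = 97,523/100,259 = 0.972711.
P(exactly one) = p₁(1−p₂) + (1−p₁)p₂ = 0.025872 + 0.050507 = 0.076379.

0.07638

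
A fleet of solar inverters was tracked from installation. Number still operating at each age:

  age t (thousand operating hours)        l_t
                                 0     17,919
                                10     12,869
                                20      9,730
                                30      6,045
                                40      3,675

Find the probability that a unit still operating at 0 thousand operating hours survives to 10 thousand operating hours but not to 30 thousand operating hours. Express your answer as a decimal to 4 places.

This is the probability of reaching 10 but not 30, conditional on being operational at 0: (l_10 − l_30) / l_0.
= (12,869 − 6,045) / 17,919 = 6,824 / 17,919 = 0.380825.

0.3808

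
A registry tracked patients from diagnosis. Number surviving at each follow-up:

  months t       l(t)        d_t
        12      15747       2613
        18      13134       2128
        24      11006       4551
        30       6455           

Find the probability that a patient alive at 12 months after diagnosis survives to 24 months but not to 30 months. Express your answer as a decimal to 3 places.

0.289

This is the probability of reaching 24 but not 30, conditional on being alive at 12: (l(24) − l(30)) / l(12).
= (11006 − 6455) / 15747 = 4551 / 15747 = 0.289007.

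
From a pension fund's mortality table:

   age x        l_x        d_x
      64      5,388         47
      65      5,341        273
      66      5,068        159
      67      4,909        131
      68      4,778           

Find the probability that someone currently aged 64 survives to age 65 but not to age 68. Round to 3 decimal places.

0.104

We want 1|3q64 = (l_65 − l_68)/l_64.
This is the probability of reaching 65 but not 68, conditional on being alive at 64: (l_65 − l_68) / l_64.
= (5,341 − 4,778) / 5,388 = 563 / 5,388 = 0.104491.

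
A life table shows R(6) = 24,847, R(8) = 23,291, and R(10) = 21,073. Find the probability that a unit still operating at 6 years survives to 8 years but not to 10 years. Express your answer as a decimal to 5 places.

This is the probability of reaching 8 but not 10, conditional on being operational at 6: (R(8) − R(10)) / R(6).
= (23,291 − 21,073) / 24,847 = 2,218 / 24,847 = 0.089266.

0.08927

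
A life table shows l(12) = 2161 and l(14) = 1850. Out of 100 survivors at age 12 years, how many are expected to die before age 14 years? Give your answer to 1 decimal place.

The relevant probability is 1 − 1850/2161 = 0.143915.
Expected number = 100 × 0.143915 = 14.4.

14.4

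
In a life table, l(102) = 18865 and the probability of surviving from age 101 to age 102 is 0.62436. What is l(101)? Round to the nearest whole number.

l(101) = l(102) / p = 18865 / 0.62436 = 30215.

30215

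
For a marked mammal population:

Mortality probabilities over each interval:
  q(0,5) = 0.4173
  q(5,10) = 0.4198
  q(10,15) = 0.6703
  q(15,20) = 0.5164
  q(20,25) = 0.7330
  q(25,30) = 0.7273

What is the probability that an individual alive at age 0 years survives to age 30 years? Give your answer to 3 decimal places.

P(survive 0→30) = (1 − 0.4173) × (1 − 0.4198) × (1 − 0.6703) × (1 − 0.5164) × (1 − 0.7330) × (1 − 0.7273).
= 0.5827 × 0.5802 × 0.3297 × 0.4836 × 0.2670 × 0.2727 = 0.003925.

0.004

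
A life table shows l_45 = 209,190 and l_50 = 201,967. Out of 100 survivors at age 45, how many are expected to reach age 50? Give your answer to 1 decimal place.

The relevant probability is 201,967/209,190 = 0.965472.
Expected number = 100 × 0.965472 = 96.5.

96.5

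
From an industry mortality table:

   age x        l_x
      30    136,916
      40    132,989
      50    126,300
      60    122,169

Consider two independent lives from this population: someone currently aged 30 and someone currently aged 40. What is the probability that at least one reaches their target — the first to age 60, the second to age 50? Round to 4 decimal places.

p₁ = l_60/l_30 = 122,169/136,916 = 0.892292; p₂ = l_50/l_40 = 126,300/132,989 = 0.949703.
P(at least one) = 1 − (1−p₁)(1−p₂) = 1 − 0.107708 × 0.050297 = 0.994583.

0.9946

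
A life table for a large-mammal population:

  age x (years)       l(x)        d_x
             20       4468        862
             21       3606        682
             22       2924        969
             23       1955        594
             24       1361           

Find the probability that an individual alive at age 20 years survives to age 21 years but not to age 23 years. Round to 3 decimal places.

0.370

This is the probability of reaching 21 but not 23, conditional on being alive at 20: (l(21) − l(23)) / l(20).
= (3606 − 1955) / 4468 = 1651 / 4468 = 0.369517.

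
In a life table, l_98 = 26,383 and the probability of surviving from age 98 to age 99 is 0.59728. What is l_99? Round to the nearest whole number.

l_99 = l_98 × p = 26,383 × 0.59728 = 15758.

15758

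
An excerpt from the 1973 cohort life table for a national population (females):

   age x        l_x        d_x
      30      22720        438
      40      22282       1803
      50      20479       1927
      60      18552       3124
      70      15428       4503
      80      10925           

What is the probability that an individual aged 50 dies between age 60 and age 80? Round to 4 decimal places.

This is the probability of reaching 60 but not 80, conditional on being alive at 50: (l_60 − l_80) / l_50.
= (18552 − 10925) / 20479 = 7627 / 20479 = 0.372430.

0.3724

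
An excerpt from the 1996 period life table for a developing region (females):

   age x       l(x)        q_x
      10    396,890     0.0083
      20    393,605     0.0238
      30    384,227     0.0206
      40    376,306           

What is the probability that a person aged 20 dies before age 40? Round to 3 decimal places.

P(die before 40 | alive at 20) = 1 − l(40)/l(20) = 1 − 376,306/393,605 = (17,299)/393,605 = 0.043950.

0.044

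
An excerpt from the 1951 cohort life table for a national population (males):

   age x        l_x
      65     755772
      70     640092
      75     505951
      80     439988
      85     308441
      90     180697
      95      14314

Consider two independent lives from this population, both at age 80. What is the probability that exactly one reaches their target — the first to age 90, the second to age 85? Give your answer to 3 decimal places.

p₁ = l_90/l_80 = 180697/439988 = 0.410686; p₂ = l_85/l_80 = 308441/439988 = 0.701021.
P(exactly one) = p₁(1−p₂) + (1−p₁)p₂ = 0.122786 + 0.413121 = 0.535908.

0.536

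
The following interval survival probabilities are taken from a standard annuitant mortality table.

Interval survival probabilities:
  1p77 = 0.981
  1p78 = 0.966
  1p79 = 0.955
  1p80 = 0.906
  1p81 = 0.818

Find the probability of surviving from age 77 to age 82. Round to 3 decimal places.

0.671

Chaining the interval survival probabilities: 0.981 × 0.966 × 0.955 × 0.906 × 0.818.
= 0.670704.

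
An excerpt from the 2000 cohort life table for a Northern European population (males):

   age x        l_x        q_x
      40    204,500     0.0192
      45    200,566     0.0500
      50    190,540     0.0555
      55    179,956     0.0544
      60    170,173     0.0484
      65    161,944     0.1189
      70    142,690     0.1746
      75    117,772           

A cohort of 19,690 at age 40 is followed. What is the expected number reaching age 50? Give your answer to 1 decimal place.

The relevant probability is 190,540/204,500 = 0.931736.
Expected number = 19,690 × 0.931736 = 18345.9.

18345.9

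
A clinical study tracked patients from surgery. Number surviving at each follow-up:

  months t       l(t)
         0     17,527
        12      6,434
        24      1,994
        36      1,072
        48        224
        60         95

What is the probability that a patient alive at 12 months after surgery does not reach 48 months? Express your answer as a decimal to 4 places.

0.9652

P(die before 48 | alive at 12) = 1 − l(48)/l(12) = 1 − 224/6,434 = (6,210)/6,434 = 0.965185.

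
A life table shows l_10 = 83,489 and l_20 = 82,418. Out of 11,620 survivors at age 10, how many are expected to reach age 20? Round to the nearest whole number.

11471

The relevant probability is 82,418/83,489 = 0.987172.
Expected number = 11,620 × 0.987172 = 11471.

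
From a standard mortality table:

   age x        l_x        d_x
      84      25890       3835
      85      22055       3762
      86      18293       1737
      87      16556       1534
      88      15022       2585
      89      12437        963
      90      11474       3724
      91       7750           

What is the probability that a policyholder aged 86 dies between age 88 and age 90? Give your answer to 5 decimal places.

0.19395

This is the probability of reaching 88 but not 90, conditional on being alive at 86: (l_88 − l_90) / l_86.
= (15022 − 11474) / 18293 = 3548 / 18293 = 0.193954.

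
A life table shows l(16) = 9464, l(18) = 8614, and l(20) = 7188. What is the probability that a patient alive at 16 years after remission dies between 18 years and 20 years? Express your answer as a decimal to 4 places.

This is the probability of reaching 18 but not 20, conditional on being alive at 16: (l(18) − l(20)) / l(16).
= (8614 − 7188) / 9464 = 1426 / 9464 = 0.150676.

0.1507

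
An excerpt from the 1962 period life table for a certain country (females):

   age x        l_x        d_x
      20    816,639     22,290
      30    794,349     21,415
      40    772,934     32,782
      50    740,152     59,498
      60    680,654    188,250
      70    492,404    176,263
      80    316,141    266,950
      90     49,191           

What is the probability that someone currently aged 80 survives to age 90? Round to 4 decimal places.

The conditional survival probability is l_90/l_80 = 49,191/316,141 = 0.155598.

0.1556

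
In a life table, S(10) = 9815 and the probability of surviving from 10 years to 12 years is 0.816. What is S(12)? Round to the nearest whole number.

8009

S(12) = S(10) × p = 9815 × 0.816 = 8009.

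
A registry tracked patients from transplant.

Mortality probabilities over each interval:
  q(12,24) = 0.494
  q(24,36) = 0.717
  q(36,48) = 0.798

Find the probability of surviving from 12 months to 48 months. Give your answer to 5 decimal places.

P(survive 12→48) = (1 − 0.494) × (1 − 0.717) × (1 − 0.798).
= 0.506 × 0.283 × 0.202 = 0.028926.

0.02893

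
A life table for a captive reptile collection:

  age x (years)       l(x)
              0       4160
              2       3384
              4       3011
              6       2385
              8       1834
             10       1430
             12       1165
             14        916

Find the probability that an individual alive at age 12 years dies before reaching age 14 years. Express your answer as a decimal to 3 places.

P(die before 14 | alive at 12) = 1 − l(14)/l(12) = 1 − 916/1165 = (249)/1165 = 0.213734.

0.214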